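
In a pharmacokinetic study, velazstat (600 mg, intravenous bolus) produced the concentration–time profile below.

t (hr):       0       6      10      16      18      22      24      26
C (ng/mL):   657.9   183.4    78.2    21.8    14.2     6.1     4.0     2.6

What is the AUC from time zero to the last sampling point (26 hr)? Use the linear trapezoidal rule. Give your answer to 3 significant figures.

Trapezoidal AUC_0→26:
  [0→6]: (657.9+183.4)/2 × 6 = 2523.9
  [6→10]: (183.4+78.2)/2 × 4 = 523.2
  [10→16]: (78.2+21.8)/2 × 6 = 300.0
  [16→18]: (21.8+14.2)/2 × 2 = 36.0
  [18→22]: (14.2+6.1)/2 × 4 = 40.6
  [22→24]: (6.1+4.0)/2 × 2 = 10.1
  [24→26]: (4.0+2.6)/2 × 2 = 6.6
  Sum = 3440.4 ng/mL·hr

AUC = 3440 ng/mL·hr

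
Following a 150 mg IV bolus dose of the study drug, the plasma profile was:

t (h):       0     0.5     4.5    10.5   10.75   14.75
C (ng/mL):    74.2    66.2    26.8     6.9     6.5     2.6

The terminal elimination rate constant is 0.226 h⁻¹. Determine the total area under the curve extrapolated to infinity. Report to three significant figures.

Trapezoidal AUC_0→14.75:
  [0→0.5]: (74.2+66.2)/2 × 0.5 = 35.1
  [0.5→4.5]: (66.2+26.8)/2 × 4 = 186.0
  [4.5→10.5]: (26.8+6.9)/2 × 6 = 101.1
  [10.5→10.75]: (6.9+6.5)/2 × 0.25 = 1.675
  [10.75→14.75]: (6.5+2.6)/2 × 4 = 18.2
  Sum = 342.075 ng/mL·h
Extrapolated tail: C_last / k_e = 2.6 / 0.226 = 11.504
AUC_0→∞ = 342.075 + 11.504 = 353.579 ng/mL·h

AUC = 354 ng/mL·h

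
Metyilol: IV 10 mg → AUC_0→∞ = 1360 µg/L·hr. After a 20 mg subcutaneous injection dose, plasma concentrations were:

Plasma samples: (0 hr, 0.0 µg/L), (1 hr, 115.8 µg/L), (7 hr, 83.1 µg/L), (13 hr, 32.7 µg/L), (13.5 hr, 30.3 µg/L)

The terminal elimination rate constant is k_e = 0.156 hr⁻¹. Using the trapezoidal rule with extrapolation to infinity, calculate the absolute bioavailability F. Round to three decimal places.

Trapezoidal AUC_0→13.5 (subcutaneous injection):
  [0→1]: (0.0+115.8)/2 × 1 = 57.9
  [1→7]: (115.8+83.1)/2 × 6 = 596.7
  [7→13]: (83.1+32.7)/2 × 6 = 347.4
  [13→13.5]: (32.7+30.3)/2 × 0.5 = 15.75
  Sum = 1017.75 µg/L·hr
Tail: C_last/k_e = 30.3/0.156 = 194.231
AUC_0→∞ (subcutaneous injection) = 1017.75 + 194.231 = 1211.981 µg/L·hr
F = (AUC_ev/D_ev)/(AUC_iv/D_iv) = (1211.981/20)/(1360/10) = 60.59905/136 = 0.4456

F = 0.446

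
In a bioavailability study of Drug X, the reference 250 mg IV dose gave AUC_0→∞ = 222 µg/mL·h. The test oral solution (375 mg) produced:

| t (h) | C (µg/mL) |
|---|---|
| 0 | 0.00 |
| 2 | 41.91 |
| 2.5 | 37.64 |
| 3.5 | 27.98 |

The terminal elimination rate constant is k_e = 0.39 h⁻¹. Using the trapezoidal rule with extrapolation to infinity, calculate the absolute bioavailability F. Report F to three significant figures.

F = 0.500

Trapezoidal AUC_0→3.5 (oral solution):
  [0→2]: (0.00+41.91)/2 × 2 = 41.91
  [2→2.5]: (41.91+37.64)/2 × 0.5 = 19.8875
  [2.5→3.5]: (37.64+27.98)/2 × 1 = 32.81
  Sum = 94.6075 µg/mL·h
Tail: C_last/k_e = 27.98/0.39 = 71.744
AUC_0→∞ (oral solution) = 94.6075 + 71.744 = 166.3515 µg/mL·h
F = (AUC_ev/D_ev)/(AUC_iv/D_iv) = (166.3515/375)/(222/250) = 0.443604/0.888 = 0.4996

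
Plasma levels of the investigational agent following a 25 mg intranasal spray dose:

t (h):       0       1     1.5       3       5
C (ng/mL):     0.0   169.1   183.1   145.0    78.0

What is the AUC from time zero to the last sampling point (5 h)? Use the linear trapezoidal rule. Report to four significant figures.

AUC = 641.7 ng/mL·h

Trapezoidal AUC_0→5:
  [0→1]: (0.0+169.1)/2 × 1 = 84.55
  [1→1.5]: (169.1+183.1)/2 × 0.5 = 88.05
  [1.5→3]: (183.1+145.0)/2 × 1.5 = 246.075
  [3→5]: (145.0+78.0)/2 × 2 = 223.0
  Sum = 641.675 ng/mL·h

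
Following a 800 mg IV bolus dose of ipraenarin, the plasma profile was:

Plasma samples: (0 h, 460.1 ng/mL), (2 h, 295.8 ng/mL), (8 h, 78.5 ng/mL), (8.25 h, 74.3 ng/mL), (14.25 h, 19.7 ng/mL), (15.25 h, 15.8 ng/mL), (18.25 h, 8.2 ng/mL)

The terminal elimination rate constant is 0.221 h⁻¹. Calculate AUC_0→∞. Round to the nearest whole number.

AUC = 2271 ng/mL·h

Trapezoidal AUC_0→18.25:
  [0→2]: (460.1+295.8)/2 × 2 = 755.9
  [2→8]: (295.8+78.5)/2 × 6 = 1122.9
  [8→8.25]: (78.5+74.3)/2 × 0.25 = 19.1
  [8.25→14.25]: (74.3+19.7)/2 × 6 = 282.0
  [14.25→15.25]: (19.7+15.8)/2 × 1 = 17.75
  [15.25→18.25]: (15.8+8.2)/2 × 3 = 36.0
  Sum = 2233.65 ng/mL·h
Extrapolated tail: C_last / k_e = 8.2 / 0.221 = 37.104
AUC_0→∞ = 2233.65 + 37.104 = 2270.754 ng/mL·h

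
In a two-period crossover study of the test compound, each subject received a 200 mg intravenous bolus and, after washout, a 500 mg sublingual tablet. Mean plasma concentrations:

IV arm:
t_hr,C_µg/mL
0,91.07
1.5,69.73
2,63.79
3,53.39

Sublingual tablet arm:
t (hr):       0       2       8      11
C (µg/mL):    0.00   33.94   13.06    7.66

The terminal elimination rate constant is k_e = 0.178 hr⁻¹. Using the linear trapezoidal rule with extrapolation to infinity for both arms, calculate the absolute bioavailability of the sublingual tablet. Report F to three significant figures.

F = 0.194

Trapezoidal AUC_0→3 (IV):
  [0→1.5]: (91.07+69.73)/2 × 1.5 = 120.6
  [1.5→2]: (69.73+63.79)/2 × 0.5 = 33.38
  [2→3]: (63.79+53.39)/2 × 1 = 58.59
  Sum = 212.57 µg/mL·hr
IV tail: 53.39/0.178 = 299.944; AUC_iv,0→∞ = 212.57 + 299.944 = 512.514 µg/mL·hr
Trapezoidal AUC_0→11 (sublingual tablet):
  [0→2]: (0.00+33.94)/2 × 2 = 33.94
  [2→8]: (33.94+13.06)/2 × 6 = 141.0
  [8→11]: (13.06+7.66)/2 × 3 = 31.08
  Sum = 206.02 µg/mL·hr
sublingual tablet tail: 7.66/0.178 = 43.034; AUC_ev,0→∞ = 206.02 + 43.034 = 249.054 µg/mL·hr
F = (AUC_ev/D_ev)/(AUC_iv/D_iv) = (249.054/500)/(512.514/200) = 0.498108/2.56257 = 0.1944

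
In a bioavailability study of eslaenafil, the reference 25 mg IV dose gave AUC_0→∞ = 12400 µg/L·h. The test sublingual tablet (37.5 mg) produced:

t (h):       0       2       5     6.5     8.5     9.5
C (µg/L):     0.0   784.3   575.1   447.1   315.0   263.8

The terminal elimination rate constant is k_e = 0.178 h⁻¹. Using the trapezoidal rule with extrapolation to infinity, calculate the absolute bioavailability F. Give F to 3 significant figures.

F = 0.329

Trapezoidal AUC_0→9.5 (sublingual tablet):
  [0→2]: (0.0+784.3)/2 × 2 = 784.3
  [2→5]: (784.3+575.1)/2 × 3 = 2039.1
  [5→6.5]: (575.1+447.1)/2 × 1.5 = 766.65
  [6.5→8.5]: (447.1+315.0)/2 × 2 = 762.1
  [8.5→9.5]: (315.0+263.8)/2 × 1 = 289.4
  Sum = 4641.55 µg/L·h
Tail: C_last/k_e = 263.8/0.178 = 1482.022
AUC_0→∞ (sublingual tablet) = 4641.55 + 1482.022 = 6123.572 µg/L·h
F = (AUC_ev/D_ev)/(AUC_iv/D_iv) = (6123.572/37.5)/(12400/25) = 163.295/496 = 0.3292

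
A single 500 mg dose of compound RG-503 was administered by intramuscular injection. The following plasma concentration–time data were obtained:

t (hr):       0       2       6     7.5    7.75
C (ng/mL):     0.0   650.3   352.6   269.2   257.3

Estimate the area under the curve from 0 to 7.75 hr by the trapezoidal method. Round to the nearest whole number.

Trapezoidal AUC_0→7.75:
  [0→2]: (0.0+650.3)/2 × 2 = 650.3
  [2→6]: (650.3+352.6)/2 × 4 = 2005.8
  [6→7.5]: (352.6+269.2)/2 × 1.5 = 466.35
  [7.5→7.75]: (269.2+257.3)/2 × 0.25 = 65.8125
  Sum = 3188.2625 ng/mL·hr

AUC = 3188 ng/mL·hr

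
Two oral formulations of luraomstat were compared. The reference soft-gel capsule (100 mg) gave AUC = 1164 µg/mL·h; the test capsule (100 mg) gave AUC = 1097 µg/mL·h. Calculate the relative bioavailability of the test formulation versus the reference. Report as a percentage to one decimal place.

F_rel = (AUC_test/D_test) / (AUC_ref/D_ref)
      = (1097/100) / (1164/100)
      = 10.97 / 11.64 = 0.9424 = 94.24%

F_rel = 94.2%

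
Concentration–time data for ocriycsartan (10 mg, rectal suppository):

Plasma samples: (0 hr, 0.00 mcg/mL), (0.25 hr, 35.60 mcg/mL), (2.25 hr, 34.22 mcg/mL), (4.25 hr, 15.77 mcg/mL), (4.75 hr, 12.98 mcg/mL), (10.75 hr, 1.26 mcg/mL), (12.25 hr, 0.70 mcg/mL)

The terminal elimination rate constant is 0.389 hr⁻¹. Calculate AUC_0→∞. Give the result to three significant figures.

Trapezoidal AUC_0→12.25:
  [0→0.25]: (0.00+35.60)/2 × 0.25 = 4.45
  [0.25→2.25]: (35.60+34.22)/2 × 2 = 69.82
  [2.25→4.25]: (34.22+15.77)/2 × 2 = 49.99
  [4.25→4.75]: (15.77+12.98)/2 × 0.5 = 7.1875
  [4.75→10.75]: (12.98+1.26)/2 × 6 = 42.72
  [10.75→12.25]: (1.26+0.70)/2 × 1.5 = 1.47
  Sum = 175.6375 mcg/mL·hr
Extrapolated tail: C_last / k_e = 0.70 / 0.389 = 1.799
AUC_0→∞ = 175.6375 + 1.799 = 177.4365 mcg/mL·hr

AUC = 177 mcg/mL·hr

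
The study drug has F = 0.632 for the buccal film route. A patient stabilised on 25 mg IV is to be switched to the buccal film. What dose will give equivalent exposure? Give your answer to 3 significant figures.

D_buccal = 39.6 mg

For equal systemic exposure: F × D_ev = D_iv
D_ev = D_iv / F = 25 / 0.632 = 39.557 mg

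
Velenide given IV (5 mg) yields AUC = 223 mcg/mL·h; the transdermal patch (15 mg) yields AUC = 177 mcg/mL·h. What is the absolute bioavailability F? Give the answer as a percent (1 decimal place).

F = 26.5%

F = (AUC_ev / D_ev) / (AUC_iv / D_iv)
  = (177/15) / (223/5)
  = 11.8 / 44.6 = 0.2646
  = 26.46%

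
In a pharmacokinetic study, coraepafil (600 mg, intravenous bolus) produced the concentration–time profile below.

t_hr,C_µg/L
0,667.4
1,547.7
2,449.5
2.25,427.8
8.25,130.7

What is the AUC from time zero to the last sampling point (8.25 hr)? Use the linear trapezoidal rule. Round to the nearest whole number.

Trapezoidal AUC_0→8.25:
  [0→1]: (667.4+547.7)/2 × 1 = 607.55
  [1→2]: (547.7+449.5)/2 × 1 = 498.6
  [2→2.25]: (449.5+427.8)/2 × 0.25 = 109.6625
  [2.25→8.25]: (427.8+130.7)/2 × 6 = 1675.5
  Sum = 2891.3125 µg/L·hr

AUC = 2891 µg/L·hr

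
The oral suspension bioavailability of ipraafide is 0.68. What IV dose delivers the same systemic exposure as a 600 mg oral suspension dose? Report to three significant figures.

D_iv = 408 mg

Systemic exposure from an extravascular dose = F × D_ev, so the equivalent IV dose is F × D_ev.
D_iv = F × D_ev = 0.68 × 600 = 408 mg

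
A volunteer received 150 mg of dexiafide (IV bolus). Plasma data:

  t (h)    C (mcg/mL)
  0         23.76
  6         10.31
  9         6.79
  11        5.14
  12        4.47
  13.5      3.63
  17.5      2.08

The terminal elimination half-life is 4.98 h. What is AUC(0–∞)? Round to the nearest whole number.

Trapezoidal AUC_0→17.5:
  [0→6]: (23.76+10.31)/2 × 6 = 102.21
  [6→9]: (10.31+6.79)/2 × 3 = 25.65
  [9→11]: (6.79+5.14)/2 × 2 = 11.93
  [11→12]: (5.14+4.47)/2 × 1 = 4.805
  [12→13.5]: (4.47+3.63)/2 × 1.5 = 6.075
  [13.5→17.5]: (3.63+2.08)/2 × 4 = 11.42
  Sum = 162.09 mcg/mL·h
k_e = ln2 / t½ = 0.693147 / 4.98 = 0.1392 h^-1
Extrapolated tail: C_last / k_e = 2.08 / 0.1392 = 14.943
AUC_0→∞ = 162.09 + 14.943 = 177.033 mcg/mL·h

AUC = 177 mcg/mL·h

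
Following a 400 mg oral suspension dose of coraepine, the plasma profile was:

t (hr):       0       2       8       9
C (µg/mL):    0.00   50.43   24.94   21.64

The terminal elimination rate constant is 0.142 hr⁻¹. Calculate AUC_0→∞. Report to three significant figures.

AUC = 452 µg/mL·hr

Trapezoidal AUC_0→9:
  [0→2]: (0.00+50.43)/2 × 2 = 50.43
  [2→8]: (50.43+24.94)/2 × 6 = 226.11
  [8→9]: (24.94+21.64)/2 × 1 = 23.29
  Sum = 299.83 µg/mL·hr
Extrapolated tail: C_last / k_e = 21.64 / 0.142 = 152.394
AUC_0→∞ = 299.83 + 152.394 = 452.224 µg/mL·hr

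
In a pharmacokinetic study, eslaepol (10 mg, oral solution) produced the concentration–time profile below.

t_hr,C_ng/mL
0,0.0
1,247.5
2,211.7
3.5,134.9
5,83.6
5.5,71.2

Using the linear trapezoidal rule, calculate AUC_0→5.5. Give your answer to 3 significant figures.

AUC = 816 ng/mL·hr

Trapezoidal AUC_0→5.5:
  [0→1]: (0.0+247.5)/2 × 1 = 123.75
  [1→2]: (247.5+211.7)/2 × 1 = 229.6
  [2→3.5]: (211.7+134.9)/2 × 1.5 = 259.95
  [3.5→5]: (134.9+83.6)/2 × 1.5 = 163.875
  [5→5.5]: (83.6+71.2)/2 × 0.5 = 38.7
  Sum = 815.875 ng/mL·hr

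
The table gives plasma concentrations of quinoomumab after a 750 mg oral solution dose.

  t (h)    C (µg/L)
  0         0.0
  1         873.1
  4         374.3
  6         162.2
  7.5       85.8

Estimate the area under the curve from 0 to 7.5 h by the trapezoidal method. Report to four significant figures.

Trapezoidal AUC_0→7.5:
  [0→1]: (0.0+873.1)/2 × 1 = 436.55
  [1→4]: (873.1+374.3)/2 × 3 = 1871.1
  [4→6]: (374.3+162.2)/2 × 2 = 536.5
  [6→7.5]: (162.2+85.8)/2 × 1.5 = 186.0
  Sum = 3030.15 µg/L·h

AUC = 3030 µg/L·h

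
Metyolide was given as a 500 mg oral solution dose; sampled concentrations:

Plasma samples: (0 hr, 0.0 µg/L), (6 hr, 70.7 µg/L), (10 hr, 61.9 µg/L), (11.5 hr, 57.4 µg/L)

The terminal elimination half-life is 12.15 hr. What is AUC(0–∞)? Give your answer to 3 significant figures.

AUC = 1570 µg/L·hr

Trapezoidal AUC_0→11.5:
  [0→6]: (0.0+70.7)/2 × 6 = 212.1
  [6→10]: (70.7+61.9)/2 × 4 = 265.2
  [10→11.5]: (61.9+57.4)/2 × 1.5 = 89.475
  Sum = 566.775 µg/L·hr
k_e = ln2 / t½ = 0.693147 / 12.15 = 0.0570 hr^-1
Extrapolated tail: C_last / k_e = 57.4 / 0.057 = 1007.018
AUC_0→∞ = 566.775 + 1007.018 = 1573.793 µg/L·hr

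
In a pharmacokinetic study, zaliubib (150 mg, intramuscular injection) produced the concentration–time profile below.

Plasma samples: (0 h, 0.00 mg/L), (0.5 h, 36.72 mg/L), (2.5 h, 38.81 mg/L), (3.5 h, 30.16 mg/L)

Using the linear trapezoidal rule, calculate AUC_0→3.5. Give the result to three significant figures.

AUC = 119 mg/L·h

Trapezoidal AUC_0→3.5:
  [0→0.5]: (0.00+36.72)/2 × 0.5 = 9.18
  [0.5→2.5]: (36.72+38.81)/2 × 2 = 75.53
  [2.5→3.5]: (38.81+30.16)/2 × 1 = 34.485
  Sum = 119.195 mg/L·h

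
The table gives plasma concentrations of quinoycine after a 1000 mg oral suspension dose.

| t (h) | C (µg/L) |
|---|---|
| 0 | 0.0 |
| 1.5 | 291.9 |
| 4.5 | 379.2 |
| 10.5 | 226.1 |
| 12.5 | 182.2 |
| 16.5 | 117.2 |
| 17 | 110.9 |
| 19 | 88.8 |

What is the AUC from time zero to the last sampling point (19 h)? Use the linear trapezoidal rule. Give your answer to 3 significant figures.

AUC = 4310 µg/L·h

Trapezoidal AUC_0→19:
  [0→1.5]: (0.0+291.9)/2 × 1.5 = 218.925
  [1.5→4.5]: (291.9+379.2)/2 × 3 = 1006.65
  [4.5→10.5]: (379.2+226.1)/2 × 6 = 1815.9
  [10.5→12.5]: (226.1+182.2)/2 × 2 = 408.3
  [12.5→16.5]: (182.2+117.2)/2 × 4 = 598.8
  [16.5→17]: (117.2+110.9)/2 × 0.5 = 57.025
  [17→19]: (110.9+88.8)/2 × 2 = 199.7
  Sum = 4305.3 µg/L·h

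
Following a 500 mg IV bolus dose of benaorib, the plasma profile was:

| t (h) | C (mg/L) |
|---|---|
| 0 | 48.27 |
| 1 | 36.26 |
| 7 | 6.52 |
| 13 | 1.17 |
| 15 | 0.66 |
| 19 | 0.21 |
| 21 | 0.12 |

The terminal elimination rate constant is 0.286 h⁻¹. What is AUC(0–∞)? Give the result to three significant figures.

Trapezoidal AUC_0→21:
  [0→1]: (48.27+36.26)/2 × 1 = 42.265
  [1→7]: (36.26+6.52)/2 × 6 = 128.34
  [7→13]: (6.52+1.17)/2 × 6 = 23.07
  [13→15]: (1.17+0.66)/2 × 2 = 1.83
  [15→19]: (0.66+0.21)/2 × 4 = 1.74
  [19→21]: (0.21+0.12)/2 × 2 = 0.33
  Sum = 197.575 mg/L·h
Extrapolated tail: C_last / k_e = 0.12 / 0.286 = 0.420
AUC_0→∞ = 197.575 + 0.420 = 197.995 mg/L·h

AUC = 198 mg/L·h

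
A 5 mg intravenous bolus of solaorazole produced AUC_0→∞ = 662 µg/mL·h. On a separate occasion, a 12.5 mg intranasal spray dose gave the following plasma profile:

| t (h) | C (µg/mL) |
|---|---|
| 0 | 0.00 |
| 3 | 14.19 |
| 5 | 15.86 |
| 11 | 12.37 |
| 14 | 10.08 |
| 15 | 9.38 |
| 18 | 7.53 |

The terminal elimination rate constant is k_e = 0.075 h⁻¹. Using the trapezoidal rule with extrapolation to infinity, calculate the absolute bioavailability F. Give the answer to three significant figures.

F = 0.184

Trapezoidal AUC_0→18 (intranasal spray):
  [0→3]: (0.00+14.19)/2 × 3 = 21.285
  [3→5]: (14.19+15.86)/2 × 2 = 30.05
  [5→11]: (15.86+12.37)/2 × 6 = 84.69
  [11→14]: (12.37+10.08)/2 × 3 = 33.675
  [14→15]: (10.08+9.38)/2 × 1 = 9.73
  [15→18]: (9.38+7.53)/2 × 3 = 25.365
  Sum = 204.795 µg/mL·h
Tail: C_last/k_e = 7.53/0.075 = 100.400
AUC_0→∞ (intranasal spray) = 204.795 + 100.400 = 305.195 µg/mL·h
F = (AUC_ev/D_ev)/(AUC_iv/D_iv) = (305.195/12.5)/(662/5) = 24.4156/132.4 = 0.1844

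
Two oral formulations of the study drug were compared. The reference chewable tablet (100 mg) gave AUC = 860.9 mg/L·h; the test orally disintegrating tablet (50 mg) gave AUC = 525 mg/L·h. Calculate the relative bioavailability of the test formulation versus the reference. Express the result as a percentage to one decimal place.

F_rel = (AUC_test/D_test) / (AUC_ref/D_ref)
      = (525/50) / (860.9/100)
      = 10.5 / 8.609 = 1.2197 = 121.97%

F_rel = 122.0%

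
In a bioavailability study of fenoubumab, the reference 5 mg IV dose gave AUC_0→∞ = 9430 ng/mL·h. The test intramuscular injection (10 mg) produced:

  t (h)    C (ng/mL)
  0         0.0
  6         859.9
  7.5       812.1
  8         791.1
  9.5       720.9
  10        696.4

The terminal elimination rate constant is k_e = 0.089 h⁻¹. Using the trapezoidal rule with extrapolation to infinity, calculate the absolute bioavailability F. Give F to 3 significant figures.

F = 0.718

Trapezoidal AUC_0→10 (intramuscular injection):
  [0→6]: (0.0+859.9)/2 × 6 = 2579.7
  [6→7.5]: (859.9+812.1)/2 × 1.5 = 1254.0
  [7.5→8]: (812.1+791.1)/2 × 0.5 = 400.8
  [8→9.5]: (791.1+720.9)/2 × 1.5 = 1134.0
  [9.5→10]: (720.9+696.4)/2 × 0.5 = 354.325
  Sum = 5722.825 ng/mL·h
Tail: C_last/k_e = 696.4/0.089 = 7824.719
AUC_0→∞ (intramuscular injection) = 5722.825 + 7824.719 = 13547.544 ng/mL·h
F = (AUC_ev/D_ev)/(AUC_iv/D_iv) = (13547.544/10)/(9430/5) = 1354.7544/1886 = 0.7183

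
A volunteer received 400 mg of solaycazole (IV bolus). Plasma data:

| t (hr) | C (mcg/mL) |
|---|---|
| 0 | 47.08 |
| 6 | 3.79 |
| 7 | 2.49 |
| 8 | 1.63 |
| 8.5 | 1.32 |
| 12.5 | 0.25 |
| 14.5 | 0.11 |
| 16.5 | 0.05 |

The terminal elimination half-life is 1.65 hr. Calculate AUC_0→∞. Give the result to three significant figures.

AUC = 162 mcg/mL·hr

Trapezoidal AUC_0→16.5:
  [0→6]: (47.08+3.79)/2 × 6 = 152.61
  [6→7]: (3.79+2.49)/2 × 1 = 3.14
  [7→8]: (2.49+1.63)/2 × 1 = 2.06
  [8→8.5]: (1.63+1.32)/2 × 0.5 = 0.7375
  [8.5→12.5]: (1.32+0.25)/2 × 4 = 3.14
  [12.5→14.5]: (0.25+0.11)/2 × 2 = 0.36
  [14.5→16.5]: (0.11+0.05)/2 × 2 = 0.16
  Sum = 162.2075 mcg/mL·hr
k_e = ln2 / t½ = 0.693147 / 1.65 = 0.4201 hr^-1
Extrapolated tail: C_last / k_e = 0.05 / 0.4201 = 0.119
AUC_0→∞ = 162.2075 + 0.119 = 162.3265 mcg/mL·hr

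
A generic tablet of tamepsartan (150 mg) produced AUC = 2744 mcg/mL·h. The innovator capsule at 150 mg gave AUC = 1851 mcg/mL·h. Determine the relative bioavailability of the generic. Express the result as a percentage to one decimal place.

F_rel = (AUC_test/D_test) / (AUC_ref/D_ref)
      = (2744/150) / (1851/150)
      = 18.2933 / 12.34 = 1.4824 = 148.24%

F_rel = 148.2%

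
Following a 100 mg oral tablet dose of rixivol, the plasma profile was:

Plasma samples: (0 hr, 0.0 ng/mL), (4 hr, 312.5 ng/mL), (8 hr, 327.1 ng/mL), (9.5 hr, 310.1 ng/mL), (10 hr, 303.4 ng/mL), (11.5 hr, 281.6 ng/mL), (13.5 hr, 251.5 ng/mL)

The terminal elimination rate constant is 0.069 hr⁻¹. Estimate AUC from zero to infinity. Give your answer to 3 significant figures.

AUC = 7150 ng/mL·hr

Trapezoidal AUC_0→13.5:
  [0→4]: (0.0+312.5)/2 × 4 = 625.0
  [4→8]: (312.5+327.1)/2 × 4 = 1279.2
  [8→9.5]: (327.1+310.1)/2 × 1.5 = 477.9
  [9.5→10]: (310.1+303.4)/2 × 0.5 = 153.375
  [10→11.5]: (303.4+281.6)/2 × 1.5 = 438.75
  [11.5→13.5]: (281.6+251.5)/2 × 2 = 533.1
  Sum = 3507.325 ng/mL·hr
Extrapolated tail: C_last / k_e = 251.5 / 0.069 = 3644.928
AUC_0→∞ = 3507.325 + 3644.928 = 7152.253 ng/mL·hr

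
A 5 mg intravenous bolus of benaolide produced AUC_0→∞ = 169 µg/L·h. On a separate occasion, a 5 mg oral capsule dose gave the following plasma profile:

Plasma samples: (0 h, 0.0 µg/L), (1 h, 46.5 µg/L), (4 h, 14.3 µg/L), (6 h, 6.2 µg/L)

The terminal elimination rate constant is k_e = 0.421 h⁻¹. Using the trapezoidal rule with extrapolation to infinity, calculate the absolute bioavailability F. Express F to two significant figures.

F = 0.89

Trapezoidal AUC_0→6 (oral capsule):
  [0→1]: (0.0+46.5)/2 × 1 = 23.25
  [1→4]: (46.5+14.3)/2 × 3 = 91.2
  [4→6]: (14.3+6.2)/2 × 2 = 20.5
  Sum = 134.95 µg/L·h
Tail: C_last/k_e = 6.2/0.421 = 14.727
AUC_0→∞ (oral capsule) = 134.95 + 14.727 = 149.677 µg/L·h
F = (AUC_ev/D_ev)/(AUC_iv/D_iv) = (149.677/5)/(169/5) = 29.9354/33.8 = 0.8857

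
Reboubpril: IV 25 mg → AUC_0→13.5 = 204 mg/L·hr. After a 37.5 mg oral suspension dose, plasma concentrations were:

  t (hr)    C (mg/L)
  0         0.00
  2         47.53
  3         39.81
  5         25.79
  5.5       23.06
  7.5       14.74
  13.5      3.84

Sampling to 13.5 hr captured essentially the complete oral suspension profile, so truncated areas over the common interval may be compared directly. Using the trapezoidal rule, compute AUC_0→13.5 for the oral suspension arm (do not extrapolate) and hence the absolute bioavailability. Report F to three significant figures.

F = 0.858

Trapezoidal AUC_0→13.5 (oral suspension):
  [0→2]: (0.00+47.53)/2 × 2 = 47.53
  [2→3]: (47.53+39.81)/2 × 1 = 43.67
  [3→5]: (39.81+25.79)/2 × 2 = 65.6
  [5→5.5]: (25.79+23.06)/2 × 0.5 = 12.2125
  [5.5→7.5]: (23.06+14.74)/2 × 2 = 37.8
  [7.5→13.5]: (14.74+3.84)/2 × 6 = 55.74
  Sum = 262.5525 mg/L·hr
F = (AUC_ev/D_ev)/(AUC_iv/D_iv) = (262.5525/37.5)/(204/25) = 7.0014/8.16 = 0.8580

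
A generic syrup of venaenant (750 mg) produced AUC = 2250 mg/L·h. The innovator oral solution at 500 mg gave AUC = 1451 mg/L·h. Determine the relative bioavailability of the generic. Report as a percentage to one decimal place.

F_rel = (AUC_test/D_test) / (AUC_ref/D_ref)
      = (2250/750) / (1451/500)
      = 3 / 2.902 = 1.0338 = 103.38%

F_rel = 103.4%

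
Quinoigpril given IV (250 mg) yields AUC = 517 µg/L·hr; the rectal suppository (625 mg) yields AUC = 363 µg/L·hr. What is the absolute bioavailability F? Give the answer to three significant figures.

F = (AUC_ev / D_ev) / (AUC_iv / D_iv)
  = (363/625) / (517/250)
  = 0.5808 / 2.068 = 0.2809

F = 0.281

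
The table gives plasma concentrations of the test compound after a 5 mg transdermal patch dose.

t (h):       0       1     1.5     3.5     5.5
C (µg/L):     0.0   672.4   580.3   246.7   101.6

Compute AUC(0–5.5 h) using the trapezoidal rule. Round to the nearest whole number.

Trapezoidal AUC_0→5.5:
  [0→1]: (0.0+672.4)/2 × 1 = 336.2
  [1→1.5]: (672.4+580.3)/2 × 0.5 = 313.175
  [1.5→3.5]: (580.3+246.7)/2 × 2 = 827.0
  [3.5→5.5]: (246.7+101.6)/2 × 2 = 348.3
  Sum = 1824.675 µg/L·h

AUC = 1825 µg/L·h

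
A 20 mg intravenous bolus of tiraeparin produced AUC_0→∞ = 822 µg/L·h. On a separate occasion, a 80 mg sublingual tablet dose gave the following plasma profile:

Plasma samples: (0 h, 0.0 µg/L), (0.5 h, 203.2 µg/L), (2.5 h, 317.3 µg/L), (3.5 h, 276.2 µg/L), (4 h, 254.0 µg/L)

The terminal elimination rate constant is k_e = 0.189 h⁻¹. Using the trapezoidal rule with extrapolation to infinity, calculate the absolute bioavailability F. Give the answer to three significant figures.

F = 0.713

Trapezoidal AUC_0→4 (sublingual tablet):
  [0→0.5]: (0.0+203.2)/2 × 0.5 = 50.8
  [0.5→2.5]: (203.2+317.3)/2 × 2 = 520.5
  [2.5→3.5]: (317.3+276.2)/2 × 1 = 296.75
  [3.5→4]: (276.2+254.0)/2 × 0.5 = 132.55
  Sum = 1000.6 µg/L·h
Tail: C_last/k_e = 254.0/0.189 = 1343.915
AUC_0→∞ (sublingual tablet) = 1000.6 + 1343.915 = 2344.515 µg/L·h
F = (AUC_ev/D_ev)/(AUC_iv/D_iv) = (2344.515/80)/(822/20) = 29.3064/41.1 = 0.7131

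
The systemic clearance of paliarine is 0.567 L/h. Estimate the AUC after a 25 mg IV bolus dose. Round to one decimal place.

AUC_0→∞ = Dose_iv / CL
        = 25 / 0.567 = 44.0917 mg/L·h

AUC = 44.1 mg/L·h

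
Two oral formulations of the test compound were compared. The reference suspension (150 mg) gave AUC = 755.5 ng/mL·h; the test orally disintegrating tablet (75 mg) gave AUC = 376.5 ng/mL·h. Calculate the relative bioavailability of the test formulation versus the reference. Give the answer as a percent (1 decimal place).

F_rel = 99.7%

F_rel = (AUC_test/D_test) / (AUC_ref/D_ref)
      = (376.5/75) / (755.5/150)
      = 5.02 / 5.03667 = 0.9967 = 99.67%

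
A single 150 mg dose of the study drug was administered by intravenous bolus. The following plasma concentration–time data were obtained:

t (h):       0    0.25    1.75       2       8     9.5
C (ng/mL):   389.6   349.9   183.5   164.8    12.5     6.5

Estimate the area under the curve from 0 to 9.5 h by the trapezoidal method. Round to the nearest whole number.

Trapezoidal AUC_0→9.5:
  [0→0.25]: (389.6+349.9)/2 × 0.25 = 92.4375
  [0.25→1.75]: (349.9+183.5)/2 × 1.5 = 400.05
  [1.75→2]: (183.5+164.8)/2 × 0.25 = 43.5375
  [2→8]: (164.8+12.5)/2 × 6 = 531.9
  [8→9.5]: (12.5+6.5)/2 × 1.5 = 14.25
  Sum = 1082.175 ng/mL·h

AUC = 1082 ng/mL·h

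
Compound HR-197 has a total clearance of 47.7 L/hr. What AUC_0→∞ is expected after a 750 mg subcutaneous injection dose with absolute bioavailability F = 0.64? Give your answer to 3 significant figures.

AUC_0→∞ = F × Dose / CL
        = 0.64 × 750 / 47.7 = 10.0629 mg/L·hr

AUC = 10.1 mg/L·hr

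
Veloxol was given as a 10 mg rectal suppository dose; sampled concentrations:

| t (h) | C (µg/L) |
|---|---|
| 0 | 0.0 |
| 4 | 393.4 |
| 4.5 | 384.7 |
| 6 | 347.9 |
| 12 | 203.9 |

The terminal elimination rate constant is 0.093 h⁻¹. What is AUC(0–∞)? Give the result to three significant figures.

Trapezoidal AUC_0→12:
  [0→4]: (0.0+393.4)/2 × 4 = 786.8
  [4→4.5]: (393.4+384.7)/2 × 0.5 = 194.525
  [4.5→6]: (384.7+347.9)/2 × 1.5 = 549.45
  [6→12]: (347.9+203.9)/2 × 6 = 1655.4
  Sum = 3186.175 µg/L·h
Extrapolated tail: C_last / k_e = 203.9 / 0.093 = 2192.473
AUC_0→∞ = 3186.175 + 2192.473 = 5378.648 µg/L·h

AUC = 5380 µg/L·h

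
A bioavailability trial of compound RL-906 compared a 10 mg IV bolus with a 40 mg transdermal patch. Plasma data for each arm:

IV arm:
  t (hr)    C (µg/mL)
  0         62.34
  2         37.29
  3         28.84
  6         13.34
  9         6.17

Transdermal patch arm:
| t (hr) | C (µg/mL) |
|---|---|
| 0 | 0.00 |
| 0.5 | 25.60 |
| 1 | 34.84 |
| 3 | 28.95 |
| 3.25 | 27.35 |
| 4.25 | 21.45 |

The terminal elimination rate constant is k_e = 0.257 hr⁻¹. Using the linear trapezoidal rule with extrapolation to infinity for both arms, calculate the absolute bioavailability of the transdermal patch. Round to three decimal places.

Trapezoidal AUC_0→9 (IV):
  [0→2]: (62.34+37.29)/2 × 2 = 99.63
  [2→3]: (37.29+28.84)/2 × 1 = 33.065
  [3→6]: (28.84+13.34)/2 × 3 = 63.27
  [6→9]: (13.34+6.17)/2 × 3 = 29.265
  Sum = 225.23 µg/mL·hr
IV tail: 6.17/0.257 = 24.008; AUC_iv,0→∞ = 225.23 + 24.008 = 249.238 µg/mL·hr
Trapezoidal AUC_0→4.25 (transdermal patch):
  [0→0.5]: (0.00+25.60)/2 × 0.5 = 6.4
  [0.5→1]: (25.60+34.84)/2 × 0.5 = 15.11
  [1→3]: (34.84+28.95)/2 × 2 = 63.79
  [3→3.25]: (28.95+27.35)/2 × 0.25 = 7.0375
  [3.25→4.25]: (27.35+21.45)/2 × 1 = 24.4
  Sum = 116.7375 µg/mL·hr
transdermal patch tail: 21.45/0.257 = 83.463; AUC_ev,0→∞ = 116.7375 + 83.463 = 200.2005 µg/mL·hr
F = (AUC_ev/D_ev)/(AUC_iv/D_iv) = (200.2005/40)/(249.238/10) = 5.0050125/24.9238 = 0.2008

F = 0.201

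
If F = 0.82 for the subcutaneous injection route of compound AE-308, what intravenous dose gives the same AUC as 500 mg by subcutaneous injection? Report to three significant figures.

D_iv = 410 mg

Systemic exposure from an extravascular dose = F × D_ev, so the equivalent IV dose is F × D_ev.
D_iv = F × D_ev = 0.82 × 500 = 410 mg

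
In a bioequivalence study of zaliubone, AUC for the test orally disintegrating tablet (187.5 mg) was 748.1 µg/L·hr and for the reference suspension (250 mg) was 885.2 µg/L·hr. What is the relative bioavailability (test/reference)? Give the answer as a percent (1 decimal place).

F_rel = 112.7%

F_rel = (AUC_test/D_test) / (AUC_ref/D_ref)
      = (748.1/187.5) / (885.2/250)
      = 3.98987 / 3.5408 = 1.1268 = 112.68%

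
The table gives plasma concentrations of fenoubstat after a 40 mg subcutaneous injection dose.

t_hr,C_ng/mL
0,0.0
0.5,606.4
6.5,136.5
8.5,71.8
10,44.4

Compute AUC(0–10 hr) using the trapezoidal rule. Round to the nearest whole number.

AUC = 2676 ng/mL·hr

Trapezoidal AUC_0→10:
  [0→0.5]: (0.0+606.4)/2 × 0.5 = 151.6
  [0.5→6.5]: (606.4+136.5)/2 × 6 = 2228.7
  [6.5→8.5]: (136.5+71.8)/2 × 2 = 208.3
  [8.5→10]: (71.8+44.4)/2 × 1.5 = 87.15
  Sum = 2675.75 ng/mL·hr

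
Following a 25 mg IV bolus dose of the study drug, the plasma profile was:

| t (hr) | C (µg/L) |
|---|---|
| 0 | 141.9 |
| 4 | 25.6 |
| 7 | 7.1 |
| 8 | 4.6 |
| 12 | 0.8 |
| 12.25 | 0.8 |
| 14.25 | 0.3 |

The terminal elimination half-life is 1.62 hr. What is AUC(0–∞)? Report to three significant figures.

Trapezoidal AUC_0→14.25:
  [0→4]: (141.9+25.6)/2 × 4 = 335.0
  [4→7]: (25.6+7.1)/2 × 3 = 49.05
  [7→8]: (7.1+4.6)/2 × 1 = 5.85
  [8→12]: (4.6+0.8)/2 × 4 = 10.8
  [12→12.25]: (0.8+0.8)/2 × 0.25 = 0.2
  [12.25→14.25]: (0.8+0.3)/2 × 2 = 1.1
  Sum = 402.0 µg/L·hr
k_e = ln2 / t½ = 0.693147 / 1.62 = 0.4279 hr^-1
Extrapolated tail: C_last / k_e = 0.3 / 0.4279 = 0.701
AUC_0→∞ = 402.0 + 0.701 = 402.701 µg/L·hr

AUC = 403 µg/L·hr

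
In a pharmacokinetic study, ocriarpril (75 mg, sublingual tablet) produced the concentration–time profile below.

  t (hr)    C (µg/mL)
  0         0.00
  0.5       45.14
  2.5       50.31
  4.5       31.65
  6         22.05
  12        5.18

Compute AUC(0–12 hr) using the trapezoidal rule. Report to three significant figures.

Trapezoidal AUC_0→12:
  [0→0.5]: (0.00+45.14)/2 × 0.5 = 11.285
  [0.5→2.5]: (45.14+50.31)/2 × 2 = 95.45
  [2.5→4.5]: (50.31+31.65)/2 × 2 = 81.96
  [4.5→6]: (31.65+22.05)/2 × 1.5 = 40.275
  [6→12]: (22.05+5.18)/2 × 6 = 81.69
  Sum = 310.66 µg/mL·hr

AUC = 311 µg/mL·hr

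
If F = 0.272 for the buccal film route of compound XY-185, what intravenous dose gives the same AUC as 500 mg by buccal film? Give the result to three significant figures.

Systemic exposure from an extravascular dose = F × D_ev, so the equivalent IV dose is F × D_ev.
D_iv = F × D_ev = 0.272 × 500 = 136 mg

D_iv = 136 mg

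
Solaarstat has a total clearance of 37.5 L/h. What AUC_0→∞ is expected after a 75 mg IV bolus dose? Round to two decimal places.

AUC_0→∞ = Dose_iv / CL
        = 75 / 37.5 = 2 mg/L·h

AUC = 2.00 mg/L·h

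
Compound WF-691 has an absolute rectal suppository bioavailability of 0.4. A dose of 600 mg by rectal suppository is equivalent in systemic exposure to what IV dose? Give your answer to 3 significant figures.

D_iv = 240 mg

Systemic exposure from an extravascular dose = F × D_ev, so the equivalent IV dose is F × D_ev.
D_iv = F × D_ev = 0.4 × 600 = 240 mg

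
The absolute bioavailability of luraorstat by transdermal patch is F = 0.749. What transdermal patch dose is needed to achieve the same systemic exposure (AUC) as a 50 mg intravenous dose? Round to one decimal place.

D_transdermal = 66.8 mg

For equal systemic exposure: F × D_ev = D_iv
D_ev = D_iv / F = 50 / 0.749 = 66.7557 mg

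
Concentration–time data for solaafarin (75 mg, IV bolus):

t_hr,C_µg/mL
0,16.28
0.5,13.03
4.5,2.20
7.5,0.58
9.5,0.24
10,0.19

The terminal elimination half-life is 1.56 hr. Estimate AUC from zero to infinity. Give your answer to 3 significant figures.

Trapezoidal AUC_0→10:
  [0→0.5]: (16.28+13.03)/2 × 0.5 = 7.3275
  [0.5→4.5]: (13.03+2.20)/2 × 4 = 30.46
  [4.5→7.5]: (2.20+0.58)/2 × 3 = 4.17
  [7.5→9.5]: (0.58+0.24)/2 × 2 = 0.82
  [9.5→10]: (0.24+0.19)/2 × 0.5 = 0.1075
  Sum = 42.885 µg/mL·hr
k_e = ln2 / t½ = 0.693147 / 1.56 = 0.4443 hr^-1
Extrapolated tail: C_last / k_e = 0.19 / 0.4443 = 0.428
AUC_0→∞ = 42.885 + 0.428 = 43.313 µg/mL·hr

AUC = 43.3 µg/mL·hr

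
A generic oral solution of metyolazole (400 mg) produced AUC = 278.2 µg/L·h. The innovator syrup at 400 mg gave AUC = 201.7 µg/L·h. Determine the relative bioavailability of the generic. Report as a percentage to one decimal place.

F_rel = 137.9%

F_rel = (AUC_test/D_test) / (AUC_ref/D_ref)
      = (278.2/400) / (201.7/400)
      = 0.6955 / 0.50425 = 1.3793 = 137.93%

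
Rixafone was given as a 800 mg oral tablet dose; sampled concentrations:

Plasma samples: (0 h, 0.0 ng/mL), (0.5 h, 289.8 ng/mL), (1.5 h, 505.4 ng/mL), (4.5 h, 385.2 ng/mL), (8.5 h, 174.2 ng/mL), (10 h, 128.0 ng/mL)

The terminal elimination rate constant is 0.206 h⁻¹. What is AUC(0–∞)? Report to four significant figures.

AUC = 3773 ng/mL·h

Trapezoidal AUC_0→10:
  [0→0.5]: (0.0+289.8)/2 × 0.5 = 72.45
  [0.5→1.5]: (289.8+505.4)/2 × 1 = 397.6
  [1.5→4.5]: (505.4+385.2)/2 × 3 = 1335.9
  [4.5→8.5]: (385.2+174.2)/2 × 4 = 1118.8
  [8.5→10]: (174.2+128.0)/2 × 1.5 = 226.65
  Sum = 3151.4 ng/mL·h
Extrapolated tail: C_last / k_e = 128.0 / 0.206 = 621.359
AUC_0→∞ = 3151.4 + 621.359 = 3772.759 ng/mL·h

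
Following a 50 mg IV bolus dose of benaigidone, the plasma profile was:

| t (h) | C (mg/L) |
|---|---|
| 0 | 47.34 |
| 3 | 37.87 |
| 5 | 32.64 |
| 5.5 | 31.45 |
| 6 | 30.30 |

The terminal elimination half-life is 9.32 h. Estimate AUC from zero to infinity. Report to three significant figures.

AUC = 637 mg/L·h

Trapezoidal AUC_0→6:
  [0→3]: (47.34+37.87)/2 × 3 = 127.815
  [3→5]: (37.87+32.64)/2 × 2 = 70.51
  [5→5.5]: (32.64+31.45)/2 × 0.5 = 16.0225
  [5.5→6]: (31.45+30.30)/2 × 0.5 = 15.4375
  Sum = 229.785 mg/L·h
k_e = ln2 / t½ = 0.693147 / 9.32 = 0.0744 h^-1
Extrapolated tail: C_last / k_e = 30.30 / 0.0744 = 407.258
AUC_0→∞ = 229.785 + 407.258 = 637.043 mg/L·h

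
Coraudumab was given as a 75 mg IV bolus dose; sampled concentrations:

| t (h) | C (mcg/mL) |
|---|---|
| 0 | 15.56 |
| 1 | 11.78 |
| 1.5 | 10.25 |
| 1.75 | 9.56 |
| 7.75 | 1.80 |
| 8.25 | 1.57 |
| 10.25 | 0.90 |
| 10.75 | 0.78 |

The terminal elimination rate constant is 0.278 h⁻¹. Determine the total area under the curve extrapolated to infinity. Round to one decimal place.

AUC = 62.3 mcg/mL·h

Trapezoidal AUC_0→10.75:
  [0→1]: (15.56+11.78)/2 × 1 = 13.67
  [1→1.5]: (11.78+10.25)/2 × 0.5 = 5.5075
  [1.5→1.75]: (10.25+9.56)/2 × 0.25 = 2.47625
  [1.75→7.75]: (9.56+1.80)/2 × 6 = 34.08
  [7.75→8.25]: (1.80+1.57)/2 × 0.5 = 0.8425
  [8.25→10.25]: (1.57+0.90)/2 × 2 = 2.47
  [10.25→10.75]: (0.90+0.78)/2 × 0.5 = 0.42
  Sum = 59.46625 mcg/mL·h
Extrapolated tail: C_last / k_e = 0.78 / 0.278 = 2.806
AUC_0→∞ = 59.46625 + 2.806 = 62.27225 mcg/mL·h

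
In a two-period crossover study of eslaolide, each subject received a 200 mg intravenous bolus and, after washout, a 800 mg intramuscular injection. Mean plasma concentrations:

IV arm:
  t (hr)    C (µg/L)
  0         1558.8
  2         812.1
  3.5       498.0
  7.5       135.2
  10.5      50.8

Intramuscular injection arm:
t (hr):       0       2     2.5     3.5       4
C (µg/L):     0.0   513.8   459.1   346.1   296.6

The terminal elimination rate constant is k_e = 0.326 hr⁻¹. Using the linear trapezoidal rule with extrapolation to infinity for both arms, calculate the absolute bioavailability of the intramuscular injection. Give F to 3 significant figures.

Trapezoidal AUC_0→10.5 (IV):
  [0→2]: (1558.8+812.1)/2 × 2 = 2370.9
  [2→3.5]: (812.1+498.0)/2 × 1.5 = 982.575
  [3.5→7.5]: (498.0+135.2)/2 × 4 = 1266.4
  [7.5→10.5]: (135.2+50.8)/2 × 3 = 279.0
  Sum = 4898.875 µg/L·hr
IV tail: 50.8/0.326 = 155.828; AUC_iv,0→∞ = 4898.875 + 155.828 = 5054.703 µg/L·hr
Trapezoidal AUC_0→4 (intramuscular injection):
  [0→2]: (0.0+513.8)/2 × 2 = 513.8
  [2→2.5]: (513.8+459.1)/2 × 0.5 = 243.225
  [2.5→3.5]: (459.1+346.1)/2 × 1 = 402.6
  [3.5→4]: (346.1+296.6)/2 × 0.5 = 160.675
  Sum = 1320.3 µg/L·hr
intramuscular injection tail: 296.6/0.326 = 909.816; AUC_ev,0→∞ = 1320.3 + 909.816 = 2230.116 µg/L·hr
F = (AUC_ev/D_ev)/(AUC_iv/D_iv) = (2230.116/800)/(5054.703/200) = 2.787645/25.273515 = 0.1103

F = 0.110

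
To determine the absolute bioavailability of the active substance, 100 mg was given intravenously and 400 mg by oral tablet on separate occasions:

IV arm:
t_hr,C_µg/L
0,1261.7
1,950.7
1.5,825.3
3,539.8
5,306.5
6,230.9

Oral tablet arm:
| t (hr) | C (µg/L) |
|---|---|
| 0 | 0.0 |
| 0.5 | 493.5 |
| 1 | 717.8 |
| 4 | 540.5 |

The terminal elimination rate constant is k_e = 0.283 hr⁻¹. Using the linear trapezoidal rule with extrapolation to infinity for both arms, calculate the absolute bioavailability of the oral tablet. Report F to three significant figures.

Trapezoidal AUC_0→6 (IV):
  [0→1]: (1261.7+950.7)/2 × 1 = 1106.2
  [1→1.5]: (950.7+825.3)/2 × 0.5 = 444.0
  [1.5→3]: (825.3+539.8)/2 × 1.5 = 1023.825
  [3→5]: (539.8+306.5)/2 × 2 = 846.3
  [5→6]: (306.5+230.9)/2 × 1 = 268.7
  Sum = 3689.025 µg/L·hr
IV tail: 230.9/0.283 = 815.901; AUC_iv,0→∞ = 3689.025 + 815.901 = 4504.926 µg/L·hr
Trapezoidal AUC_0→4 (oral tablet):
  [0→0.5]: (0.0+493.5)/2 × 0.5 = 123.375
  [0.5→1]: (493.5+717.8)/2 × 0.5 = 302.825
  [1→4]: (717.8+540.5)/2 × 3 = 1887.45
  Sum = 2313.65 µg/L·hr
oral tablet tail: 540.5/0.283 = 1909.894; AUC_ev,0→∞ = 2313.65 + 1909.894 = 4223.544 µg/L·hr
F = (AUC_ev/D_ev)/(AUC_iv/D_iv) = (4223.544/400)/(4504.926/100) = 10.55886/45.04926 = 0.2344

F = 0.234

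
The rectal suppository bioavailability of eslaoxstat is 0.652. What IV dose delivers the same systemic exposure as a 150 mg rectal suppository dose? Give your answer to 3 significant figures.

Systemic exposure from an extravascular dose = F × D_ev, so the equivalent IV dose is F × D_ev.
D_iv = F × D_ev = 0.652 × 150 = 97.8 mg

D_iv = 97.8 mg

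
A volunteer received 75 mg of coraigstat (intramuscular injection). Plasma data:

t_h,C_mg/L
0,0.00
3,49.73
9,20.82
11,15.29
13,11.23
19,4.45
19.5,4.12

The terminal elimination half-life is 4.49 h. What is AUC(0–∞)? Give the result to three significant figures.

Trapezoidal AUC_0→19.5:
  [0→3]: (0.00+49.73)/2 × 3 = 74.595
  [3→9]: (49.73+20.82)/2 × 6 = 211.65
  [9→11]: (20.82+15.29)/2 × 2 = 36.11
  [11→13]: (15.29+11.23)/2 × 2 = 26.52
  [13→19]: (11.23+4.45)/2 × 6 = 47.04
  [19→19.5]: (4.45+4.12)/2 × 0.5 = 2.1425
  Sum = 398.0575 mg/L·h
k_e = ln2 / t½ = 0.693147 / 4.49 = 0.1544 h^-1
Extrapolated tail: C_last / k_e = 4.12 / 0.1544 = 26.684
AUC_0→∞ = 398.0575 + 26.684 = 424.7415 mg/L·h

AUC = 425 mg/L·h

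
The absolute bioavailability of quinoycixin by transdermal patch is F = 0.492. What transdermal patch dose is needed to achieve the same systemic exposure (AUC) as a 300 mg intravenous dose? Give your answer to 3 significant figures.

For equal systemic exposure: F × D_ev = D_iv
D_ev = D_iv / F = 300 / 0.492 = 609.756 mg

D_transdermal = 610 mg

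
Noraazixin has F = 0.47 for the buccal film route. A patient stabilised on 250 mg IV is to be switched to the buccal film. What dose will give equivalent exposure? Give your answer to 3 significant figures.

For equal systemic exposure: F × D_ev = D_iv
D_ev = D_iv / F = 250 / 0.47 = 531.915 mg

D_buccal = 532 mg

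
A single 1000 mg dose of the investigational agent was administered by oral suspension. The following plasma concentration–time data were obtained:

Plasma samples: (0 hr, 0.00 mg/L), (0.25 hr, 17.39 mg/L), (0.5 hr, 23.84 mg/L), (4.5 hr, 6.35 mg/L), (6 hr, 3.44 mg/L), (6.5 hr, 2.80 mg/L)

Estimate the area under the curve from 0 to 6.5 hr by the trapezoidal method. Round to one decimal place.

AUC = 76.6 mg/L·hr

Trapezoidal AUC_0→6.5:
  [0→0.25]: (0.00+17.39)/2 × 0.25 = 2.17375
  [0.25→0.5]: (17.39+23.84)/2 × 0.25 = 5.15375
  [0.5→4.5]: (23.84+6.35)/2 × 4 = 60.38
  [4.5→6]: (6.35+3.44)/2 × 1.5 = 7.3425
  [6→6.5]: (3.44+2.80)/2 × 0.5 = 1.56
  Sum = 76.61 mg/L·hr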